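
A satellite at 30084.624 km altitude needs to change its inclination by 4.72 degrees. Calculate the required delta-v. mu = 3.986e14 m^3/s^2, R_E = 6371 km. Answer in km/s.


r = 36455.6240 km = 3.6455624e+07 m
V = sqrt(mu/r) = 3306.6359 m/s
di = 4.72 deg = 0.08237954 rad
dV = 2*V*sin(di/2) = 2*3306.6359*sin(0.04118977)
dV = 272.3221 m/s = 0.2723221 km/s

0.2723 km/s


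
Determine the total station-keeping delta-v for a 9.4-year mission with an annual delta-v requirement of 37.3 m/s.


dV = rate * years = 37.3 * 9.4
dV = 350.6200 m/s

350.6200 m/s


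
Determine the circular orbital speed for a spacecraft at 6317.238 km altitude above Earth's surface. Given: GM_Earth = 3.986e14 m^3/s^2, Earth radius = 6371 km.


r = R_E + alt = 6371.0 + 6317.238 = 12688.2380 km = 1.2688238e+07 m
v = sqrt(mu/r) = sqrt(3.986e14 / 1.2688238e+07) = 5604.9016 m/s = 5.6049 km/s

5.6049 km/s


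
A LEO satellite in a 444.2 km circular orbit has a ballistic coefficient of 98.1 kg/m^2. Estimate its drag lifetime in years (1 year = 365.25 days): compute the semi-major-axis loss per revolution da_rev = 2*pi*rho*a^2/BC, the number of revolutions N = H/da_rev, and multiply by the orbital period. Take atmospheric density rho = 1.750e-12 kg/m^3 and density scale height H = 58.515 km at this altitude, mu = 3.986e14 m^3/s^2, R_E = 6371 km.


a = R_E + alt = 6815.2000 km = 6.8152e+06 m
da_rev = 2*pi*rho*a^2/BC = 2*pi*1.750e-12*(6.8152e+06)^2/98.1 = 5.206023 m per revolution
N = H/da_rev = 58515.0000 m / 5.206023 m = 11239.8648 revolutions
P = 2*pi*sqrt(a^3/mu) = 5599.2406 s
lifetime = N*P = 11239.8648 * 5599.2406 = 6.2934708e+07 s = 728.4110 days
years = 728.4110 / 365.25 = 1.9943 years

1.9943 years


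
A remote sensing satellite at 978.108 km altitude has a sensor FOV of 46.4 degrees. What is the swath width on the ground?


FOV = 46.4 deg = 0.8098328 rad
swath = 2 * alt * tan(FOV/2) = 2 * 978.108 * tan(0.4049164)
swath = 2 * 978.108 * 0.4286005
swath = 838.4352 km

838.4352 km


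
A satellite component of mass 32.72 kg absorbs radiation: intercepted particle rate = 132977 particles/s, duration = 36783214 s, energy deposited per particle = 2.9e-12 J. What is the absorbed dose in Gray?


Total energy deposited = rate * time * E_per
  = 132977 * 36783214 * 2.9e-12 = 14.1848 J
Dose = E_total / mass = 14.1848 / 32.72
Dose = 0.4335218 Gy

0.4335 Gy


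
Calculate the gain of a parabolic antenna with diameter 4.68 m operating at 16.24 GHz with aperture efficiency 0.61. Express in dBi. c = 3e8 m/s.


lambda = c/f = 3e8 / 1.624e+10 = 0.01847291 m
G = eta*(pi*D/lambda)^2 = 0.61*(pi*4.68/0.01847291)^2
G = 386412.1975 (linear)
G = 10*log10(386412.1975) = 55.8705 dBi

55.8705 dBi


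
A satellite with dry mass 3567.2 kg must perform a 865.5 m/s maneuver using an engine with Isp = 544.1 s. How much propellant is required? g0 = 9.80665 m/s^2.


ve = Isp * g0 = 544.1 * 9.80665 = 5335.798265 m/s
mass ratio = exp(dv/ve) = exp(865.5/5335.798265) = 1.17610283
m_prop = m_dry * (mr - 1) = 3567.2 * (1.17610283 - 1)
m_prop = 628.1940 kg

628.1940 kg


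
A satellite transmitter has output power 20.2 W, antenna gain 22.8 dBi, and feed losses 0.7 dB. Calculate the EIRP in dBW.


Pt = 20.2 W = 13.0535 dBW
EIRP = Pt_dBW + Gt - losses = 13.0535 + 22.8 - 0.7 = 35.1535 dBW

35.1535 dBW


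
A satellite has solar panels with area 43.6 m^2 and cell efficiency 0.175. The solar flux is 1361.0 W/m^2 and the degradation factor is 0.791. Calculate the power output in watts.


P = area * eta * S * degradation
P = 43.6 * 0.175 * 1361.0 * 0.791
P = 8214.0841 W

8214.0841 W


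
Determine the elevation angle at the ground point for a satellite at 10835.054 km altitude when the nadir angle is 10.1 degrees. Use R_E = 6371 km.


r = R_E + alt = 17206.0540 km
Law of sines in the satellite / Earth-center / ground-point triangle:
  sin(nadir)/R_E = sin(90 + el)/r  =>  cos(el) = (r/R_E)*sin(nadir)
cos(el) = (17206.0540 / 6371.0000) * sin(10.1 deg) = 0.47361
el = arccos(0.47361) = 61.7311 deg
(Earth-central angle = 90 - nadir - el = 18.1689 deg)

61.7311 degrees


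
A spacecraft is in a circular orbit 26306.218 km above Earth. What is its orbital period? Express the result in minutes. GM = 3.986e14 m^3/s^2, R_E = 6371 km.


r = 32677.2180 km = 3.2677218e+07 m
T = 2*pi*sqrt(r^3/mu) = 2*pi*sqrt(3.4892752e+22 / 3.986e14)
T = 58786.6665 s = 979.7778 min

979.7778 minutes


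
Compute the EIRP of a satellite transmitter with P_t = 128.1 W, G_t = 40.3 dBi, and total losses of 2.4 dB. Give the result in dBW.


Pt = 128.1 W = 21.0755 dBW
EIRP = Pt_dBW + Gt - losses = 21.0755 + 40.3 - 2.4 = 58.9755 dBW

58.9755 dBW


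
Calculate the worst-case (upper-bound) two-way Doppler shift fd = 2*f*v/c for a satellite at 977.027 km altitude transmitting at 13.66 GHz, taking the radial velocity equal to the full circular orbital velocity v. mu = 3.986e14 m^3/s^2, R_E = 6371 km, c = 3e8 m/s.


r = 7.348027e+06 m
v = sqrt(mu/r) = 7365.1785 m/s (worst-case radial velocity)
f = 13.66 GHz = 1.366e+10 Hz
fd = 2*f*v/c = 2*1.366e+10*7365.1785/3.0e+08
fd = 670722.2535 Hz

670722.2535 Hz


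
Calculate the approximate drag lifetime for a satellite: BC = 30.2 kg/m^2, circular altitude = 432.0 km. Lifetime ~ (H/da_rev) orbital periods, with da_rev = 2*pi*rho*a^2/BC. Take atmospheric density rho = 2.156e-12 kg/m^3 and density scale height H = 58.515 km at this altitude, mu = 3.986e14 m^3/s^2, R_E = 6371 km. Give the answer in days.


a = R_E + alt = 6803.0000 km = 6.803e+06 m
da_rev = 2*pi*rho*a^2/BC = 2*pi*2.156e-12*(6.803e+06)^2/30.2 = 20.759774 m per revolution
N = H/da_rev = 58515.0000 m / 20.759774 m = 2818.6723 revolutions
P = 2*pi*sqrt(a^3/mu) = 5584.2124 s
lifetime = N*P = 2818.6723 * 5584.2124 = 1.5740065e+07 s = 182.1767 days

182.1767 days


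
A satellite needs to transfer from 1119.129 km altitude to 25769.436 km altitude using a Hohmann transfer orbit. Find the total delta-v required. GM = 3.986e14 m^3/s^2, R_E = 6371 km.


r1 = 7490.1290 km = 7.490129e+06 m
r2 = 32140.4360 km = 3.2140436e+07 m
dv1 = sqrt(mu/r1)*(sqrt(2*r2/(r1+r2)) - 1) = 1995.7498 m/s
dv2 = sqrt(mu/r2)*(1 - sqrt(2*r1/(r1+r2))) = 1356.4758 m/s
total dv = |dv1| + |dv2| = 1995.7498 + 1356.4758 = 3352.2256 m/s = 3.3522 km/s

3.3522 km/s


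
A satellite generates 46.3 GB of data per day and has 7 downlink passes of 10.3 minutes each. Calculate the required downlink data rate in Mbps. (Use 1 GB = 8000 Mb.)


total contact time = 7 * 10.3 * 60 = 4326.0000 s
data = 46.3 GB = 370400.0000 Mb
rate = 370400.0000 / 4326.0000 = 85.6218 Mbps

85.6218 Mbps


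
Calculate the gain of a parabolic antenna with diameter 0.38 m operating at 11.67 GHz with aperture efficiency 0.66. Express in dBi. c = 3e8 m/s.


lambda = c/f = 3e8 / 1.167e+10 = 0.02570694 m
G = eta*(pi*D/lambda)^2 = 0.66*(pi*0.38/0.02570694)^2
G = 1423.3447 (linear)
G = 10*log10(1423.3447) = 31.5331 dBi

31.5331 dBi


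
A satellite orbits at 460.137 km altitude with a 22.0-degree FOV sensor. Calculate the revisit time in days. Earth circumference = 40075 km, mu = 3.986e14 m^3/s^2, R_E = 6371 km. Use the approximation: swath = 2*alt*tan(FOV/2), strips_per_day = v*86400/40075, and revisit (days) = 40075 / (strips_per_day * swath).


swath = 2*460.137*tan(0.1919862) = 178.8831 km
v = sqrt(mu/r) = 7638.7474 m/s = 7.6387 km/s
strips/day = v*86400/40075 = 7.6387*86400/40075 = 16.4688
coverage/day = strips * swath = 16.4688 * 178.8831 = 2945.9935 km
revisit = 40075 / 2945.9935 = 13.6032 days

13.6032 days


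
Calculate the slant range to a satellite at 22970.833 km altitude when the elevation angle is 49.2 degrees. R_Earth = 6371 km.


h = 22970.833 km, el = 49.2 deg
d = -R_E*sin(el) + sqrt((R_E*sin(el))^2 + 2*R_E*h + h^2)
d = -6371.0000*sin(0.858702) + sqrt((6371.0000*0.7569951)^2 + 2*6371.0000*22970.833 + 22970.833^2)
d = 24222.2025 km

24222.2025 km


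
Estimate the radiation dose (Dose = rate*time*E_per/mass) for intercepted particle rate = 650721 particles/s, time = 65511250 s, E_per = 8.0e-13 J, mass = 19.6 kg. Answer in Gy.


Total energy deposited = rate * time * E_per
  = 650721 * 65511250 * 8.0e-13 = 34.1036 J
Dose = E_total / mass = 34.1036 / 19.6
Dose = 1.7400 Gy

1.7400 Gy


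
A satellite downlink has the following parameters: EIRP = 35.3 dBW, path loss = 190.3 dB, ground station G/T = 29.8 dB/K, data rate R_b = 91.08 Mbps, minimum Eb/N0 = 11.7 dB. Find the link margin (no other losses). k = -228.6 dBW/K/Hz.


C/N0 = EIRP - FSPL + G/T - k = 35.3 - 190.3 + 29.8 - (-228.6)
C/N0 = 103.4000 dB-Hz
R_b = 91.08 Mbps = 9.108e+07 bps -> 10*log10(R_b) = 79.5942 dB-Hz
Eb/N0 = C/N0 - 10*log10(R_b) = 103.4000 - 79.5942 = 23.8058 dB
Margin = Eb/N0 - Eb/N0_req = 23.8058 - 11.7 = 12.1058 dB (link closes)

12.1058 dB


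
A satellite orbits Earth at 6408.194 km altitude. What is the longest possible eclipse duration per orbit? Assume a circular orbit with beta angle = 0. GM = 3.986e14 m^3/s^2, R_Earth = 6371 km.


r = 12779.1940 km
T = 239.6156 min
Eclipse fraction = arcsin(R_E/r)/pi = arcsin(6371.0000/12779.1940)/pi
= arcsin(0.4985447)/pi = 0.166132
Eclipse duration = 0.166132 * 239.6156 = 39.8078 min

39.8078 minutes


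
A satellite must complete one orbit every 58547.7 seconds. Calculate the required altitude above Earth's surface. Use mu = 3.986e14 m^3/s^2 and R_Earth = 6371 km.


T = 58547.7 s
r = (mu*T^2/(4*pi^2))^(1/3) = (3.986e14 * 58547.7^2 / (4*pi^2))^(1/3)
r = 3.2588603e+07 m = 32588.6031 km
alt = r - R_E = 32588.6031 - 6371 = 26217.6031 km

26217.6031 km


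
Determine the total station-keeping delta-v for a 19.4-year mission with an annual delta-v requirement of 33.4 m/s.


dV = rate * years = 33.4 * 19.4
dV = 647.9600 m/s

647.9600 m/s


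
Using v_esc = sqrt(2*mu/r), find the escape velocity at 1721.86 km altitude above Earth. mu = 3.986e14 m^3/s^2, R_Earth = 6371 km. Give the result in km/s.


r = 6371.0 + 1721.86 = 8092.8600 km = 8.09286e+06 m
v_esc = sqrt(2*mu/r) = sqrt(2*3.986e14 / 8.09286e+06)
v_esc = 9925.0484 m/s = 9.9250 km/s

9.9250 km/s


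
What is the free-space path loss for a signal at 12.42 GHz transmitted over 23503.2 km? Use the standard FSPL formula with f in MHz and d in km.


f = 12.42 GHz = 12420.0000 MHz
d = 23503.2 km
FSPL = 32.44 + 20*log10(12420.0000) + 20*log10(23503.2)
FSPL = 32.44 + 81.8824 + 87.4225
FSPL = 201.7450 dB

201.7450 dB


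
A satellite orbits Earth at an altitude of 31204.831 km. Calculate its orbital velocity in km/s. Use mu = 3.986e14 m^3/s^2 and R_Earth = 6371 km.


r = R_E + alt = 6371.0 + 31204.831 = 37575.8310 km = 3.7575831e+07 m
v = sqrt(mu/r) = sqrt(3.986e14 / 3.7575831e+07) = 3256.9744 m/s = 3.2570 km/s

3.2570 km/s


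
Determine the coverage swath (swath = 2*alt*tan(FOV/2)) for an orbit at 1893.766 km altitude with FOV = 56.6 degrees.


FOV = 56.6 deg = 0.9878564 rad
swath = 2 * alt * tan(FOV/2) = 2 * 1893.766 * tan(0.4939282)
swath = 2 * 1893.766 * 0.5384445
swath = 2039.3759 km

2039.3759 km


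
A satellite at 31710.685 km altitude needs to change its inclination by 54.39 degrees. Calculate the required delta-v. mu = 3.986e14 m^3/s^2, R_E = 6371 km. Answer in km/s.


r = 38081.6850 km = 3.8081685e+07 m
V = sqrt(mu/r) = 3235.2703 m/s
di = 54.39 deg = 0.9492846 rad
dV = 2*V*sin(di/2) = 2*3235.2703*sin(0.4746423)
dV = 2957.1685 m/s = 2.9572 km/s

2.9572 km/s


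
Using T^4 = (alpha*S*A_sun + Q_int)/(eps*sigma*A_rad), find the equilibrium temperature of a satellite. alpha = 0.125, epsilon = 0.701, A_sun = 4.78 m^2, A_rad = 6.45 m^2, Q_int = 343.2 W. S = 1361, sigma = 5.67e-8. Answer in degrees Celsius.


Numerator = alpha*S*A_sun + Q_int = 0.125*1361*4.78 + 343.2 = 1156.3975 W
Denominator = eps*sigma*A_rad = 0.701*5.67e-8*6.45 = 2.5636621e-07 W/K^4
T^4 = 4.510725e+09 K^4
T = 259.1562 K = -13.9938 C

-13.9938 degrees Celsius


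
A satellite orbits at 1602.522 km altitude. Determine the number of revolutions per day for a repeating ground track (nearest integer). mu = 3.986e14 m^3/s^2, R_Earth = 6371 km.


r = 7.973522e+06 m
T = 2*pi*sqrt(r^3/mu) = 7085.7613 s = 118.0960 min
revs/day = 1440 / 118.0960 = 12.1935
Rounded: 12 revolutions per day

12 revolutions per day


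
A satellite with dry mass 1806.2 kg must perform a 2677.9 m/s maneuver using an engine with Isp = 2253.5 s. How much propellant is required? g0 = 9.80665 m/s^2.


ve = Isp * g0 = 2253.5 * 9.80665 = 22099.285775 m/s
mass ratio = exp(dv/ve) = exp(2677.9/22099.285775) = 1.12882341
m_prop = m_dry * (mr - 1) = 1806.2 * (1.12882341 - 1)
m_prop = 232.6808 kg

232.6808 kg


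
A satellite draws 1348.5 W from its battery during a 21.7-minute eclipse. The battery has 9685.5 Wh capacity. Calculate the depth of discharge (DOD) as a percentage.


E_used = P * t / 60 = 1348.5 * 21.7 / 60 = 487.7075 Wh
DOD = E_used / E_total * 100 = 487.7075 / 9685.5 * 100
DOD = 5.0354 %

5.0354 %


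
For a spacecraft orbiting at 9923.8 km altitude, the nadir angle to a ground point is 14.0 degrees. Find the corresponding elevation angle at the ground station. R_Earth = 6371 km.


r = R_E + alt = 16294.8000 km
Law of sines in the satellite / Earth-center / ground-point triangle:
  sin(nadir)/R_E = sin(90 + el)/r  =>  cos(el) = (r/R_E)*sin(nadir)
cos(el) = (16294.8000 / 6371.0000) * sin(14.0 deg) = 0.618752
el = arccos(0.618752) = 51.7749 deg
(Earth-central angle = 90 - nadir - el = 24.2251 deg)

51.7749 degrees


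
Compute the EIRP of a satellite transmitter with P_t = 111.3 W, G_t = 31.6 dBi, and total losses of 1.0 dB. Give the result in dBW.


Pt = 111.3 W = 20.4650 dBW
EIRP = Pt_dBW + Gt - losses = 20.4650 + 31.6 - 1.0 = 51.0650 dBW

51.0650 dBW


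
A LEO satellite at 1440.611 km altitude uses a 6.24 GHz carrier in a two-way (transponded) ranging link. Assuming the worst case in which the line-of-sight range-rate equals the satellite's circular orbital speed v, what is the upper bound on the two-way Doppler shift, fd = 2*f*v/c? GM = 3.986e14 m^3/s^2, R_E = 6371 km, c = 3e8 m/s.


r = 7.811611e+06 m
v = sqrt(mu/r) = 7143.2910 m/s (worst-case radial velocity)
f = 6.24 GHz = 6.24e+09 Hz
fd = 2*f*v/c = 2*6.24e+09*7143.2910/3.0e+08
fd = 297160.9059 Hz

297160.9059 Hz


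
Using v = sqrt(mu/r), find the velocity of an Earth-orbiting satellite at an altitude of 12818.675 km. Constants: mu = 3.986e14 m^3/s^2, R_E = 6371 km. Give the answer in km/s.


r = R_E + alt = 6371.0 + 12818.675 = 19189.6750 km = 1.9189675e+07 m
v = sqrt(mu/r) = sqrt(3.986e14 / 1.9189675e+07) = 4557.5856 m/s = 4.5576 km/s

4.5576 km/s


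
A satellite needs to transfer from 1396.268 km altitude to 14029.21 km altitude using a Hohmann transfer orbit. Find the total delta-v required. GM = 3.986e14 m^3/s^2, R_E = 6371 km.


r1 = 7767.2680 km = 7.767268e+06 m
r2 = 20400.2100 km = 2.040021e+07 m
dv1 = sqrt(mu/r1)*(sqrt(2*r2/(r1+r2)) - 1) = 1458.0462 m/s
dv2 = sqrt(mu/r2)*(1 - sqrt(2*r1/(r1+r2))) = 1137.6313 m/s
total dv = |dv1| + |dv2| = 1458.0462 + 1137.6313 = 2595.6776 m/s = 2.5957 km/s

2.5957 km/s


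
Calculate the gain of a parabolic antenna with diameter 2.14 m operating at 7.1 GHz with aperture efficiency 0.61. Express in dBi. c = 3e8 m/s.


lambda = c/f = 3e8 / 7.1e+09 = 0.04225352 m
G = eta*(pi*D/lambda)^2 = 0.61*(pi*2.14/0.04225352)^2
G = 15442.9873 (linear)
G = 10*log10(15442.9873) = 41.8873 dBi

41.8873 dBi


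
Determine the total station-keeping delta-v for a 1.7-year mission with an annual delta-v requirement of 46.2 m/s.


dV = rate * years = 46.2 * 1.7
dV = 78.5400 m/s

78.5400 m/s


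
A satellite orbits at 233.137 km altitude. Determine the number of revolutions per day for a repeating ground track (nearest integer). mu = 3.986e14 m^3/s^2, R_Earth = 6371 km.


r = 6.604137e+06 m
T = 2*pi*sqrt(r^3/mu) = 5341.1569 s = 89.0193 min
revs/day = 1440 / 89.0193 = 16.1763
Rounded: 16 revolutions per day

16 revolutions per day


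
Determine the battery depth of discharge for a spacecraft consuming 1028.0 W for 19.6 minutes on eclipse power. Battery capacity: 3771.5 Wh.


E_used = P * t / 60 = 1028.0 * 19.6 / 60 = 335.8133 Wh
DOD = E_used / E_total * 100 = 335.8133 / 3771.5 * 100
DOD = 8.9040 %

8.9040 %


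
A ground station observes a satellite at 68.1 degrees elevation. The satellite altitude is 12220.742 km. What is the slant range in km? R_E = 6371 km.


h = 12220.742 km, el = 68.1 deg
d = -R_E*sin(el) + sqrt((R_E*sin(el))^2 + 2*R_E*h + h^2)
d = -6371.0000*sin(1.1886) + sqrt((6371.0000*0.9278363)^2 + 2*6371.0000*12220.742 + 12220.742^2)
d = 12528.0080 km

12528.0080 km


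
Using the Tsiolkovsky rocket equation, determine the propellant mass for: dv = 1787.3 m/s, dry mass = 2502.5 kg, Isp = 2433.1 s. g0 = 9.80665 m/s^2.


ve = Isp * g0 = 2433.1 * 9.80665 = 23860.560115 m/s
mass ratio = exp(dv/ve) = exp(1787.3/23860.560115) = 1.07778287
m_prop = m_dry * (mr - 1) = 2502.5 * (1.07778287 - 1)
m_prop = 194.6516 kg

194.6516 kg


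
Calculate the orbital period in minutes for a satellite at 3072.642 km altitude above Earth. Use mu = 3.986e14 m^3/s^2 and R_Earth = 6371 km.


r = 9443.6420 km = 9.443642e+06 m
T = 2*pi*sqrt(r^3/mu) = 2*pi*sqrt(8.4220641e+20 / 3.986e14)
T = 9133.1480 s = 152.2191 min

152.2191 minutes


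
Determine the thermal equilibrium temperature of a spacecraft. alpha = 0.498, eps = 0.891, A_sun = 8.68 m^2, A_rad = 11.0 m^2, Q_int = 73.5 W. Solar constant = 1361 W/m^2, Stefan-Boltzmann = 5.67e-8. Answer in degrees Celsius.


Numerator = alpha*S*A_sun + Q_int = 0.498*1361*8.68 + 73.5 = 5956.6130 W
Denominator = eps*sigma*A_rad = 0.891*5.67e-8*11.0 = 5.557167e-07 W/K^4
T^4 = 1.0718794e+10 K^4
T = 321.7633 K = 48.6133 C

48.6133 degrees Celsius


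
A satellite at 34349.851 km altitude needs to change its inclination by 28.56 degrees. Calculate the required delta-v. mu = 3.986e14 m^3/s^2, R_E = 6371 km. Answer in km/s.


r = 40720.8510 km = 4.0720851e+07 m
V = sqrt(mu/r) = 3128.6734 m/s
di = 28.56 deg = 0.498466 rad
dV = 2*V*sin(di/2) = 2*3128.6734*sin(0.249233)
dV = 1543.4418 m/s = 1.5434 km/s

1.5434 km/s


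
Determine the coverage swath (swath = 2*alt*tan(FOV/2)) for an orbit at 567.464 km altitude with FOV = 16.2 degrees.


FOV = 16.2 deg = 0.2827433 rad
swath = 2 * alt * tan(FOV/2) = 2 * 567.464 * tan(0.1413717)
swath = 2 * 567.464 * 0.1423211
swath = 161.5242 km

161.5242 km


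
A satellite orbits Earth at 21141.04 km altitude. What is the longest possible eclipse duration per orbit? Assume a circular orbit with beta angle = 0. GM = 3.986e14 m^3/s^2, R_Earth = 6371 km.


r = 27512.0400 km
T = 756.9099 min
Eclipse fraction = arcsin(R_E/r)/pi = arcsin(6371.0000/27512.0400)/pi
= arcsin(0.2315713)/pi = 0.07438667
Eclipse duration = 0.07438667 * 756.9099 = 56.3040 min

56.3040 minutes


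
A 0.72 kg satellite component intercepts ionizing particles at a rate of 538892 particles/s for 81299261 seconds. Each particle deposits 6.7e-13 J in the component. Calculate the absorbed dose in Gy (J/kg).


Total energy deposited = rate * time * E_per
  = 538892 * 81299261 * 6.7e-13 = 29.3537 J
Dose = E_total / mass = 29.3537 / 0.72
Dose = 40.7691 Gy

40.7691 Gy


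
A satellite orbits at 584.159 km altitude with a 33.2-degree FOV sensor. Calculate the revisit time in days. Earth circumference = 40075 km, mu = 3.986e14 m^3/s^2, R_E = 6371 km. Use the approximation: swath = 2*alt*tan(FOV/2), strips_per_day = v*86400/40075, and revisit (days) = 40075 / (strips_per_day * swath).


swath = 2*584.159*tan(0.2897247) = 348.2907 km
v = sqrt(mu/r) = 7570.3353 m/s = 7.5703 km/s
strips/day = v*86400/40075 = 7.5703*86400/40075 = 16.3213
coverage/day = strips * swath = 16.3213 * 348.2907 = 5684.5650 km
revisit = 40075 / 5684.5650 = 7.0498 days

7.0498 days


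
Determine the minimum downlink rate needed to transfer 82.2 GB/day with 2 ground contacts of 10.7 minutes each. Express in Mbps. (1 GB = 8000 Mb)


total contact time = 2 * 10.7 * 60 = 1284.0000 s
data = 82.2 GB = 657600.0000 Mb
rate = 657600.0000 / 1284.0000 = 512.1495 Mbps

512.1495 Mbps


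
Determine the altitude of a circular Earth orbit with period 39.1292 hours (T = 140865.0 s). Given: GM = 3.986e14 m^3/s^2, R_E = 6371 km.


T = 140865.0 s
r = (mu*T^2/(4*pi^2))^(1/3) = (3.986e14 * 140865.0^2 / (4*pi^2))^(1/3)
r = 5.8514197e+07 m = 58514.1974 km
alt = r - R_E = 58514.1974 - 6371 = 52143.1974 km

52143.1974 km


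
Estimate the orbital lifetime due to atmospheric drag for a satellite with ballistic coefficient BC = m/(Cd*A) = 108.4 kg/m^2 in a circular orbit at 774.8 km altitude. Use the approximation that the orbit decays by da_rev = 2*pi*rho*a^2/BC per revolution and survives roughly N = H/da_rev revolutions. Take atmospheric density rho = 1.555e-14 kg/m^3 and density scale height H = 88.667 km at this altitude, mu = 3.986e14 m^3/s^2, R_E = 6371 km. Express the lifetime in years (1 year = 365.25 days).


a = R_E + alt = 7145.8000 km = 7.1458e+06 m
da_rev = 2*pi*rho*a^2/BC = 2*pi*1.555e-14*(7.1458e+06)^2/108.4 = 0.0460238232 m per revolution
N = H/da_rev = 88667.0000 m / 0.0460238232 m = 1.9265457e+06 revolutions
P = 2*pi*sqrt(a^3/mu) = 6011.5644 s
lifetime = N*P = 1.9265457e+06 * 6011.5644 = 1.1581554e+10 s = 134045.7612 days
years = 134045.7612 / 365.25 = 366.9973 years

366.9973 years


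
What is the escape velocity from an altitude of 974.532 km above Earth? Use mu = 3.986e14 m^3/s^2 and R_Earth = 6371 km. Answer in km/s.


r = 6371.0 + 974.532 = 7345.5320 km = 7.345532e+06 m
v_esc = sqrt(2*mu/r) = sqrt(2*3.986e14 / 7.345532e+06)
v_esc = 10417.7041 m/s = 10.4177 km/s

10.4177 km/s


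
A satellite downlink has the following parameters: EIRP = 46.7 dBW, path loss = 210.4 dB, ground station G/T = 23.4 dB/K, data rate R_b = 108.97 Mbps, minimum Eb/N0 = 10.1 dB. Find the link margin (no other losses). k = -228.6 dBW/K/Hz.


C/N0 = EIRP - FSPL + G/T - k = 46.7 - 210.4 + 23.4 - (-228.6)
C/N0 = 88.3000 dB-Hz
R_b = 108.97 Mbps = 1.0897e+08 bps -> 10*log10(R_b) = 80.3731 dB-Hz
Eb/N0 = C/N0 - 10*log10(R_b) = 88.3000 - 80.3731 = 7.9269 dB
Margin = Eb/N0 - Eb/N0_req = 7.9269 - 10.1 = -2.1731 dB (negative margin: link does not close)

-2.1731 dB


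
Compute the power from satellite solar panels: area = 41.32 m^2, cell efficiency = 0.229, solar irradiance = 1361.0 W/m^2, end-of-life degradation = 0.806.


P = area * eta * S * degradation
P = 41.32 * 0.229 * 1361.0 * 0.806
P = 10379.7994 W

10379.7994 W


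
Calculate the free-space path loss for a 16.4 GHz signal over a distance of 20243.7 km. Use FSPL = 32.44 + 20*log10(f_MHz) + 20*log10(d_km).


f = 16.4 GHz = 16400.0000 MHz
d = 20243.7 km
FSPL = 32.44 + 20*log10(16400.0000) + 20*log10(20243.7)
FSPL = 32.44 + 84.2969 + 86.1258
FSPL = 202.8627 dB

202.8627 dB


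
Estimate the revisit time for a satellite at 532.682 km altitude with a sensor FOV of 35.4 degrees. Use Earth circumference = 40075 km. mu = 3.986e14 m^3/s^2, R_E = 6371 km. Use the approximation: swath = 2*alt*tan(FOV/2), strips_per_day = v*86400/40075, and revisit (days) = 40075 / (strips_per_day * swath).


swath = 2*532.682*tan(0.3089233) = 340.0010 km
v = sqrt(mu/r) = 7598.5068 m/s = 7.5985 km/s
strips/day = v*86400/40075 = 7.5985*86400/40075 = 16.3821
coverage/day = strips * swath = 16.3821 * 340.0010 = 5569.9166 km
revisit = 40075 / 5569.9166 = 7.1949 days

7.1949 days


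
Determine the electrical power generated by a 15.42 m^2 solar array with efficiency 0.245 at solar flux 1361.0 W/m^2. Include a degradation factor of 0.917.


P = area * eta * S * degradation
P = 15.42 * 0.245 * 1361.0 * 0.917
P = 4714.9590 W

4714.9590 W


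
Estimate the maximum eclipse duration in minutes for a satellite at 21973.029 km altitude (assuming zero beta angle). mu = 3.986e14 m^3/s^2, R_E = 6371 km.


r = 28344.0290 km
T = 791.5026 min
Eclipse fraction = arcsin(R_E/r)/pi = arcsin(6371.0000/28344.0290)/pi
= arcsin(0.224774)/pi = 0.07216437
Eclipse duration = 0.07216437 * 791.5026 = 57.1183 min

57.1183 minutes


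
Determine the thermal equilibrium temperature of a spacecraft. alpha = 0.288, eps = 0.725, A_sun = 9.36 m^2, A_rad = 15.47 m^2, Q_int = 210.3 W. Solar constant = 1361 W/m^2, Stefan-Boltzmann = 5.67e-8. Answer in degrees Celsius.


Numerator = alpha*S*A_sun + Q_int = 0.288*1361*9.36 + 210.3 = 3879.1205 W
Denominator = eps*sigma*A_rad = 0.725*5.67e-8*15.47 = 6.3593302e-07 W/K^4
T^4 = 6.0998884e+09 K^4
T = 279.4670 K = 6.3170 C

6.3170 degrees Celsius


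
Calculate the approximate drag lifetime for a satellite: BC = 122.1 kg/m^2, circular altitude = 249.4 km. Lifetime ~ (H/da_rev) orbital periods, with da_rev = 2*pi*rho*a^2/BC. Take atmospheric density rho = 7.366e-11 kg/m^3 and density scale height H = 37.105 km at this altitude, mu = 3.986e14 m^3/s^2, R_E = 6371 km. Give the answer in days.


a = R_E + alt = 6620.4000 km = 6.6204e+06 m
da_rev = 2*pi*rho*a^2/BC = 2*pi*7.366e-11*(6.6204e+06)^2/122.1 = 166.136241 m per revolution
N = H/da_rev = 37105.0000 m / 166.136241 m = 223.3408 revolutions
P = 2*pi*sqrt(a^3/mu) = 5360.8983 s
lifetime = N*P = 223.3408 * 5360.8983 = 1.1973073e+06 s = 13.8577 days

13.8577 days


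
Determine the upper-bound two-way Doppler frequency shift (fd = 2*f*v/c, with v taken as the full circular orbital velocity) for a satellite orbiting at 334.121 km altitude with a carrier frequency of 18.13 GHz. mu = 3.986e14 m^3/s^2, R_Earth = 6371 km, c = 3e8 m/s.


r = 6.705121e+06 m
v = sqrt(mu/r) = 7710.1946 m/s (worst-case radial velocity)
f = 18.13 GHz = 1.813e+10 Hz
fd = 2*f*v/c = 2*1.813e+10*7710.1946/3.0e+08
fd = 931905.5163 Hz

931905.5163 Hz


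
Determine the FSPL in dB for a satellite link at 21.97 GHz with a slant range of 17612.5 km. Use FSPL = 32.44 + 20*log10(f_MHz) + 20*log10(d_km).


f = 21.97 GHz = 21970.0000 MHz
d = 17612.5 km
FSPL = 32.44 + 20*log10(21970.0000) + 20*log10(17612.5)
FSPL = 32.44 + 86.8366 + 84.9164
FSPL = 204.1930 dB

204.1930 dB


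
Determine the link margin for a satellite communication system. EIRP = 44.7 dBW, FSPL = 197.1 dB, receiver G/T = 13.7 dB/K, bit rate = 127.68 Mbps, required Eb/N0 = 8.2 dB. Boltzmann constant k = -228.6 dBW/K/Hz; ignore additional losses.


C/N0 = EIRP - FSPL + G/T - k = 44.7 - 197.1 + 13.7 - (-228.6)
C/N0 = 89.9000 dB-Hz
R_b = 127.68 Mbps = 1.2768e+08 bps -> 10*log10(R_b) = 81.0612 dB-Hz
Eb/N0 = C/N0 - 10*log10(R_b) = 89.9000 - 81.0612 = 8.8388 dB
Margin = Eb/N0 - Eb/N0_req = 8.8388 - 8.2 = 0.6387713 dB (link closes)

0.6388 dB


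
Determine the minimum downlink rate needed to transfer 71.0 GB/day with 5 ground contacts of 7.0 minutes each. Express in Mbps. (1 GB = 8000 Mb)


total contact time = 5 * 7.0 * 60 = 2100.0000 s
data = 71.0 GB = 568000.0000 Mb
rate = 568000.0000 / 2100.0000 = 270.4762 Mbps

270.4762 Mbps


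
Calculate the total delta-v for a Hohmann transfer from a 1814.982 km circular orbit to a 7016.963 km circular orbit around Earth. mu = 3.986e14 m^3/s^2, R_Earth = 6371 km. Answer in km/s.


r1 = 8185.9820 km = 8.185982e+06 m
r2 = 13387.9630 km = 1.3387963e+07 m
dv1 = sqrt(mu/r1)*(sqrt(2*r2/(r1+r2)) - 1) = 795.8949 m/s
dv2 = sqrt(mu/r2)*(1 - sqrt(2*r1/(r1+r2))) = 703.1458 m/s
total dv = |dv1| + |dv2| = 795.8949 + 703.1458 = 1499.0407 m/s = 1.4990 km/s

1.4990 km/s


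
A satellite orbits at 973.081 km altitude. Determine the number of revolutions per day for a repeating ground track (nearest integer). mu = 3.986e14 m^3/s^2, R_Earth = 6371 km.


r = 7.344081e+06 m
T = 2*pi*sqrt(r^3/mu) = 6263.5047 s = 104.3917 min
revs/day = 1440 / 104.3917 = 13.7942
Rounded: 14 revolutions per day

14 revolutions per day


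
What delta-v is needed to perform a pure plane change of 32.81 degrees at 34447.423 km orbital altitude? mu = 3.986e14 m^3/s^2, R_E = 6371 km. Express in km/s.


r = 40818.4230 km = 4.0818423e+07 m
V = sqrt(mu/r) = 3124.9317 m/s
di = 32.81 deg = 0.5726425 rad
dV = 2*V*sin(di/2) = 2*3124.9317*sin(0.2863213)
dV = 1765.1188 m/s = 1.7651 km/s

1.7651 km/s


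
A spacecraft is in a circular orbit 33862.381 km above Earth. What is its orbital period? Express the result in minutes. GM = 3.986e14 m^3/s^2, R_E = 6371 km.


r = 40233.3810 km = 4.0233381e+07 m
T = 2*pi*sqrt(r^3/mu) = 2*pi*sqrt(6.5126778e+22 / 3.986e14)
T = 80313.9556 s = 1338.5659 min

1338.5659 minutes


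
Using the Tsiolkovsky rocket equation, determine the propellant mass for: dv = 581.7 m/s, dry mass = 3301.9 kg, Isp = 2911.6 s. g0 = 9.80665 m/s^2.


ve = Isp * g0 = 2911.6 * 9.80665 = 28553.042140 m/s
mass ratio = exp(dv/ve) = exp(581.7/28553.042140) = 1.02058155
m_prop = m_dry * (mr - 1) = 3301.9 * (1.02058155 - 1)
m_prop = 67.9582 kg

67.9582 kg


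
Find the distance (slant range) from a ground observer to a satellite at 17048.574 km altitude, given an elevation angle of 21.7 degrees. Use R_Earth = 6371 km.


h = 17048.574 km, el = 21.7 deg
d = -R_E*sin(el) + sqrt((R_E*sin(el))^2 + 2*R_E*h + h^2)
d = -6371.0000*sin(0.3787364) + sqrt((6371.0000*0.3697468)^2 + 2*6371.0000*17048.574 + 17048.574^2)
d = 20303.4679 km

20303.4679 km


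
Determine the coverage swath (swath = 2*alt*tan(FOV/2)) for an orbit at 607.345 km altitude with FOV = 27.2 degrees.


FOV = 27.2 deg = 0.4747296 rad
swath = 2 * alt * tan(FOV/2) = 2 * 607.345 * tan(0.2373648)
swath = 2 * 607.345 * 0.2419255
swath = 293.8644 km

293.8644 km


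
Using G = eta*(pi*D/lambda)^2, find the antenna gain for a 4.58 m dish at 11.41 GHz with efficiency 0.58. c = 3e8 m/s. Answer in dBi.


lambda = c/f = 3e8 / 1.141e+10 = 0.02629273 m
G = eta*(pi*D/lambda)^2 = 0.58*(pi*4.58/0.02629273)^2
G = 173695.0629 (linear)
G = 10*log10(173695.0629) = 52.3979 dBi

52.3979 dBi


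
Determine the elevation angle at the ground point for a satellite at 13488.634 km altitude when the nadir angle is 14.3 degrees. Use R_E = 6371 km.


r = R_E + alt = 19859.6340 km
Law of sines in the satellite / Earth-center / ground-point triangle:
  sin(nadir)/R_E = sin(90 + el)/r  =>  cos(el) = (r/R_E)*sin(nadir)
cos(el) = (19859.6340 / 6371.0000) * sin(14.3 deg) = 0.7699435
el = arccos(0.7699435) = 39.6512 deg
(Earth-central angle = 90 - nadir - el = 36.0488 deg)

39.6512 degrees


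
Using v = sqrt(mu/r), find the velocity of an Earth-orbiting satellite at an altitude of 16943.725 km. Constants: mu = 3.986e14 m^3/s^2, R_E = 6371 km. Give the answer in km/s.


r = R_E + alt = 6371.0 + 16943.725 = 23314.7250 km = 2.3314725e+07 m
v = sqrt(mu/r) = sqrt(3.986e14 / 2.3314725e+07) = 4134.7904 m/s = 4.1348 km/s

4.1348 km/s


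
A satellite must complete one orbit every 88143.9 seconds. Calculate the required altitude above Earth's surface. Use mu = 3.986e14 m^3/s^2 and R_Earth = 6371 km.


T = 88143.9 s
r = (mu*T^2/(4*pi^2))^(1/3) = (3.986e14 * 88143.9^2 / (4*pi^2))^(1/3)
r = 4.2807582e+07 m = 42807.5817 km
alt = r - R_E = 42807.5817 - 6371 = 36436.5817 km

36436.5817 km


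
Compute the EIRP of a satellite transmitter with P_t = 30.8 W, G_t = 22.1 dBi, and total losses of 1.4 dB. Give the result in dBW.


Pt = 30.8 W = 14.8855 dBW
EIRP = Pt_dBW + Gt - losses = 14.8855 + 22.1 - 1.4 = 35.5855 dBW

35.5855 dBW


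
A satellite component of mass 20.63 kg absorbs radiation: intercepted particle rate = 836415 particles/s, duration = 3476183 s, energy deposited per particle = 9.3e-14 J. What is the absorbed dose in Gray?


Total energy deposited = rate * time * E_per
  = 836415 * 3476183 * 9.3e-14 = 0.2704004 J
Dose = E_total / mass = 0.2704004 / 20.63
Dose = 0.01310715 Gy

0.0131 Gy


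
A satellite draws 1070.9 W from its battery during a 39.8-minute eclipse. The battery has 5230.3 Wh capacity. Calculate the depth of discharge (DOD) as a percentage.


E_used = P * t / 60 = 1070.9 * 39.8 / 60 = 710.3637 Wh
DOD = E_used / E_total * 100 = 710.3637 / 5230.3 * 100
DOD = 13.5817 %

13.5817 %


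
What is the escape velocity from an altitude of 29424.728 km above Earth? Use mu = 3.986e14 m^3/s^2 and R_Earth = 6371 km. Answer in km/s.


r = 6371.0 + 29424.728 = 35795.7280 km = 3.5795728e+07 m
v_esc = sqrt(2*mu/r) = sqrt(2*3.986e14 / 3.5795728e+07)
v_esc = 4719.1963 m/s = 4.7192 km/s

4.7192 km/s


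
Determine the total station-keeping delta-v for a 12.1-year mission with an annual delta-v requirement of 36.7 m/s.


dV = rate * years = 36.7 * 12.1
dV = 444.0700 m/s

444.0700 m/s


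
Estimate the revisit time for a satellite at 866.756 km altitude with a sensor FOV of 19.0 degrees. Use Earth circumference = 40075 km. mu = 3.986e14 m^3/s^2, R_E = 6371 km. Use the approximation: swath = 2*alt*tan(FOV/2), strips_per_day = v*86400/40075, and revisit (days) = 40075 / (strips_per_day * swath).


swath = 2*866.756*tan(0.1658063) = 290.0904 km
v = sqrt(mu/r) = 7421.0726 m/s = 7.4211 km/s
strips/day = v*86400/40075 = 7.4211*86400/40075 = 15.9995
coverage/day = strips * swath = 15.9995 * 290.0904 = 4641.3068 km
revisit = 40075 / 4641.3068 = 8.6344 days

8.6344 days


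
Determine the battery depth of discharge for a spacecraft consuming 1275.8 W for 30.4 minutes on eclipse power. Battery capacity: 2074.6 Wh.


E_used = P * t / 60 = 1275.8 * 30.4 / 60 = 646.4053 Wh
DOD = E_used / E_total * 100 = 646.4053 / 2074.6 * 100
DOD = 31.1581 %

31.1581 %


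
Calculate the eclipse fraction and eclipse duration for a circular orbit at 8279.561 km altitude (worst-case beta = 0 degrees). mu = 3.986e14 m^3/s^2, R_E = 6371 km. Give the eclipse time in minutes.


r = 14650.5610 km
T = 294.1314 min
Eclipse fraction = arcsin(R_E/r)/pi = arcsin(6371.0000/14650.5610)/pi
= arcsin(0.4348639)/pi = 0.1432035
Eclipse duration = 0.1432035 * 294.1314 = 42.1206 min

42.1206 minutes


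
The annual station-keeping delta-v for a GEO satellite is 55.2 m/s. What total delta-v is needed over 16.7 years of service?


dV = rate * years = 55.2 * 16.7
dV = 921.8400 m/s

921.8400 m/s


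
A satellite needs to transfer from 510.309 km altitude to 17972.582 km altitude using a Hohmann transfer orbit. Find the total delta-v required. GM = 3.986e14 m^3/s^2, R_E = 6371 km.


r1 = 6881.3090 km = 6.881309e+06 m
r2 = 24343.5820 km = 2.4343582e+07 m
dv1 = sqrt(mu/r1)*(sqrt(2*r2/(r1+r2)) - 1) = 1892.7889 m/s
dv2 = sqrt(mu/r2)*(1 - sqrt(2*r1/(r1+r2))) = 1360.0349 m/s
total dv = |dv1| + |dv2| = 1892.7889 + 1360.0349 = 3252.8239 m/s = 3.2528 km/s

3.2528 km/s


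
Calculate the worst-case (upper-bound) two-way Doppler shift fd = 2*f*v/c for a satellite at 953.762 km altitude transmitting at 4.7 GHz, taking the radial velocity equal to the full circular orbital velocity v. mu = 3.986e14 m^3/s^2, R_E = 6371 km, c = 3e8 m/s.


r = 7.324762e+06 m
v = sqrt(mu/r) = 7376.8659 m/s (worst-case radial velocity)
f = 4.7 GHz = 4.7e+09 Hz
fd = 2*f*v/c = 2*4.7e+09*7376.8659/3.0e+08
fd = 231141.7979 Hz

231141.7979 Hz


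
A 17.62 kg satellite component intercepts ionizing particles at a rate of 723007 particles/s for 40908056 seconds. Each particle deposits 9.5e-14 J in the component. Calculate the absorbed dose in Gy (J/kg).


Total energy deposited = rate * time * E_per
  = 723007 * 40908056 * 9.5e-14 = 2.8098 J
Dose = E_total / mass = 2.8098 / 17.62
Dose = 0.1594663 Gy

0.1595 Gy


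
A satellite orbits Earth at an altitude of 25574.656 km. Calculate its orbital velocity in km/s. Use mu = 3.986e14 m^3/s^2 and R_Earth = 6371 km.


r = R_E + alt = 6371.0 + 25574.656 = 31945.6560 km = 3.1945656e+07 m
v = sqrt(mu/r) = sqrt(3.986e14 / 3.1945656e+07) = 3532.3420 m/s = 3.5323 km/s

3.5323 km/s


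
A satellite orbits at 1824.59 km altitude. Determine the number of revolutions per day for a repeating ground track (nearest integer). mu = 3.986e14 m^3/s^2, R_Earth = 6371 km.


r = 8.19559e+06 m
T = 2*pi*sqrt(r^3/mu) = 7383.8278 s = 123.0638 min
revs/day = 1440 / 123.0638 = 11.7012
Rounded: 12 revolutions per day

12 revolutions per day


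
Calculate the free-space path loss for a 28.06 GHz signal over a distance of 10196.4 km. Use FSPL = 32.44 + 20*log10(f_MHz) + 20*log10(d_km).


f = 28.06 GHz = 28060.0000 MHz
d = 10196.4 km
FSPL = 32.44 + 20*log10(28060.0000) + 20*log10(10196.4)
FSPL = 32.44 + 88.9618 + 80.1689
FSPL = 201.5707 dB

201.5707 dB


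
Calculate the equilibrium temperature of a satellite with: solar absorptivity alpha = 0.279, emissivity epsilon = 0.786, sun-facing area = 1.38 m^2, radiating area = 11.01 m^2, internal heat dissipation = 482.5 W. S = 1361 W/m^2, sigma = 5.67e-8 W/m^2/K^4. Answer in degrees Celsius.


Numerator = alpha*S*A_sun + Q_int = 0.279*1361*1.38 + 482.5 = 1006.5122 W
Denominator = eps*sigma*A_rad = 0.786*5.67e-8*11.01 = 4.9067386e-07 W/K^4
T^4 = 2.0512856e+09 K^4
T = 212.8171 K = -60.3329 C

-60.3329 degrees Celsius


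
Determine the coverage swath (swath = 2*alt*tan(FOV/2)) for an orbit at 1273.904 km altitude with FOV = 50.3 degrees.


FOV = 50.3 deg = 0.8779006 rad
swath = 2 * alt * tan(FOV/2) = 2 * 1273.904 * tan(0.4389503)
swath = 2 * 1273.904 * 0.4694988
swath = 1196.1928 km

1196.1928 km


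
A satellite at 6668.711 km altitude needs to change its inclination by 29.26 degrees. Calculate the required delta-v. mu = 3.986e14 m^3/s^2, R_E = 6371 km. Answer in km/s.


r = 13039.7110 km = 1.3039711e+07 m
V = sqrt(mu/r) = 5528.8482 m/s
di = 29.26 deg = 0.5106833 rad
dV = 2*V*sin(di/2) = 2*5528.8482*sin(0.2553417)
dV = 2792.9089 m/s = 2.7929 km/s

2.7929 km/s


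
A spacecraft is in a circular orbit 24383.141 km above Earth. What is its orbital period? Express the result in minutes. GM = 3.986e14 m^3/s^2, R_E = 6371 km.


r = 30754.1410 km = 3.0754141e+07 m
T = 2*pi*sqrt(r^3/mu) = 2*pi*sqrt(2.9087795e+22 / 3.986e14)
T = 53674.3289 s = 894.5721 min

894.5721 minutes


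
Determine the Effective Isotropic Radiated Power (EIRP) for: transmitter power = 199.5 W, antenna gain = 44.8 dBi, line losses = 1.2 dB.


Pt = 199.5 W = 22.9994 dBW
EIRP = Pt_dBW + Gt - losses = 22.9994 + 44.8 - 1.2 = 66.5994 dBW

66.5994 dBW


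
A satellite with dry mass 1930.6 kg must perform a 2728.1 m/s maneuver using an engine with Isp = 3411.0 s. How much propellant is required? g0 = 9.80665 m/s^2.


ve = Isp * g0 = 3411.0 * 9.80665 = 33450.483150 m/s
mass ratio = exp(dv/ve) = exp(2728.1/33450.483150) = 1.08497438
m_prop = m_dry * (mr - 1) = 1930.6 * (1.08497438 - 1)
m_prop = 164.0515 kg

164.0515 kg


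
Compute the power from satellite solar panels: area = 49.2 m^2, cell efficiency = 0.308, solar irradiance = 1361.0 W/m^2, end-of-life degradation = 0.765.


P = area * eta * S * degradation
P = 49.2 * 0.308 * 1361.0 * 0.765
P = 15777.3979 W

15777.3979 W


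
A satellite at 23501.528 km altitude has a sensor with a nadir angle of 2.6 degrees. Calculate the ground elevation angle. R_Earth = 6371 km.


r = R_E + alt = 29872.5280 km
Law of sines in the satellite / Earth-center / ground-point triangle:
  sin(nadir)/R_E = sin(90 + el)/r  =>  cos(el) = (r/R_E)*sin(nadir)
cos(el) = (29872.5280 / 6371.0000) * sin(2.6 deg) = 0.2126993
el = arccos(0.2126993) = 77.7194 deg
(Earth-central angle = 90 - nadir - el = 9.6806 deg)

77.7194 degrees


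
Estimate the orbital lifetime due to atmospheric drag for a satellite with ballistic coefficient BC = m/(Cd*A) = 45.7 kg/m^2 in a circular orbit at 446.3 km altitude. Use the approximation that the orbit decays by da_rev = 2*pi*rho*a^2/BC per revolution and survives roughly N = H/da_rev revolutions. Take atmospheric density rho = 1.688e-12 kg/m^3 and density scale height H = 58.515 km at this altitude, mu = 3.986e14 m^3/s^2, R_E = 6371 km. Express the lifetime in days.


a = R_E + alt = 6817.3000 km = 6.8173e+06 m
da_rev = 2*pi*rho*a^2/BC = 2*pi*1.688e-12*(6.8173e+06)^2/45.7 = 10.786013 m per revolution
N = H/da_rev = 58515.0000 m / 10.786013 m = 5425.0818 revolutions
P = 2*pi*sqrt(a^3/mu) = 5601.8288 s
lifetime = N*P = 5425.0818 * 5601.8288 = 3.0390379e+07 s = 351.7405 days

351.7405 days


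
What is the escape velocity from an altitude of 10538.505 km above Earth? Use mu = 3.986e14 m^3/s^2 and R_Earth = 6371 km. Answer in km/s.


r = 6371.0 + 10538.505 = 16909.5050 km = 1.6909505e+07 m
v_esc = sqrt(2*mu/r) = sqrt(2*3.986e14 / 1.6909505e+07)
v_esc = 6866.2276 m/s = 6.8662 km/s

6.8662 km/s
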